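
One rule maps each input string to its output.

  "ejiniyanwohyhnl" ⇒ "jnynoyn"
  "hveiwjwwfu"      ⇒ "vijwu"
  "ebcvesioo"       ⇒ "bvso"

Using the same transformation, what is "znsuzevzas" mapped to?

The transformation: keep every other character starting from the second (positions 2nd, 4th, 6th, ...).
For "znsuzevzas" the result is "nuezs".

nuezs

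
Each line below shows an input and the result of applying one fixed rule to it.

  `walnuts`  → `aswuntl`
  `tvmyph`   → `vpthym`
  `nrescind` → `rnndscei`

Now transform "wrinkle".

The rule is to swap each adjacent pair of characters (1↔2, 3↔4, ...), then take characters alternately from the front and the back (1st, last, 2nd, 2nd-last, ...).
"wrinkle" → "rwnilke" → "rewknli".

rewknli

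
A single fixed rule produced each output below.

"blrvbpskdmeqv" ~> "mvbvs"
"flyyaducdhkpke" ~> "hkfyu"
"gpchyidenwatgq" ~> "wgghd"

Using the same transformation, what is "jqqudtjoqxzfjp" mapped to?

xjjuj

Rule — keep one character in every 3, starting at position 1 (positions 1st, 4th, 7th, ...), then move the first 3 characters to the end (rotate left by 3).
Working it through for "jqqudtjoqxzfjp": intermediate "jujxj", final "xjjuj".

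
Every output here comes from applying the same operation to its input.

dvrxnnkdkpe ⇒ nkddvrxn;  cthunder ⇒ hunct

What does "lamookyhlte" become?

kyhlamoo

Looking at the pairs, the operation is to delete the last 3 characters, then move the last 3 characters to the front (rotate right by 3).
"lamookyhlte" → "kyhlamoo".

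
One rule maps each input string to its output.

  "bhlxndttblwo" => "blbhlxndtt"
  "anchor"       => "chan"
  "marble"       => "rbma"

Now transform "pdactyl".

Looking at the pairs, the operation is to delete the last 2 characters, then move the last 2 characters to the front (rotate right by 2).
On "pdactyl": the first step gives "pdact", and the second then gives "ctpda".

ctpda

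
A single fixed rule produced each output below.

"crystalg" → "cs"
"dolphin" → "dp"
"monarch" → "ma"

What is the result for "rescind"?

Looking at the pairs, the operation is to move the last 2 characters to the front (rotate right by 2), then keep one character in every 3, starting at position 3 (positions 3rd, 6th, 9th, ...).
Applying both steps to "rescind": "ndresci", then "rc".

rc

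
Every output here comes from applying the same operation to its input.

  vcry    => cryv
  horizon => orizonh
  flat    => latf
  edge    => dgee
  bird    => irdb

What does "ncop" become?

copn

The rule is to move the first character to the end.
Applying that to "ncop" gives "copn".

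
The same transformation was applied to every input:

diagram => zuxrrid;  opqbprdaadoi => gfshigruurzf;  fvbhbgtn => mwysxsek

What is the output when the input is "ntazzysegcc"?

keqrpqvjtxt

Looking at the pairs, the operation is to swap each adjacent pair of characters (1↔2, 3↔4, ...), then shift every letter 9 places backward in the alphabet (wrapping around).
On "ntazzysegcc": the first step gives "tnzayzescgc", and the second then gives "keqrpqvjtxt".
(Check on "opqbprdaadoi": → "pobqrpaddaio" → "gfshigruurzf" ✓)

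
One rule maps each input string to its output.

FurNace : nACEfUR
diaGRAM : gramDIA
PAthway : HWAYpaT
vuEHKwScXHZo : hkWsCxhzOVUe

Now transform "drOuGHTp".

UghtPDRo

Rule — move the first 3 characters to the end (rotate left by 3), then flip the case of every letter.
Applying both steps to "drOuGHTp": "uGHTpdrO", then "UghtPDRo".
(Check on "diaGRAM": → "GRAMdia" → "gramDIA" ✓)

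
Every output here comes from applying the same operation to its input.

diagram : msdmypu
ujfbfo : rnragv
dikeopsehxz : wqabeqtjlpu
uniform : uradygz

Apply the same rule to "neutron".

In each case the input is transformed by: move the first 2 characters to the end (rotate left by 2), then shift every letter 12 places forward in the alphabet (wrapping around).
So "neutron" becomes "gfdazzq".

gfdazzq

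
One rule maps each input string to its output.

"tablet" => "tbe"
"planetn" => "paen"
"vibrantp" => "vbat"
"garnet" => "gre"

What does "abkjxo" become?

akx

Looking at the pairs, the operation is to keep every other character starting from the first (positions 1st, 3rd, 5th, ...).
For "abkjxo" the result is "akx".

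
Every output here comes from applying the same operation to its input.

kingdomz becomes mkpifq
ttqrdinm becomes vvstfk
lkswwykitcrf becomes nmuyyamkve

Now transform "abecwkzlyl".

cdgeymbn

The rule is to shift every letter 2 places forward in the alphabet (wrapping around), then delete the last 2 characters.
For "abecwkzlyl", step one produces "cdgeymbnan"; step two turns that into "cdgeymbn".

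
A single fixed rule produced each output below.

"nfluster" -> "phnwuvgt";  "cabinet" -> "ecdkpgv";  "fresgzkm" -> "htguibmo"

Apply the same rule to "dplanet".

What's happening: shift every letter 2 places forward in the alphabet (wrapping around).
"dplanet" → "frncpgv".

frncpgv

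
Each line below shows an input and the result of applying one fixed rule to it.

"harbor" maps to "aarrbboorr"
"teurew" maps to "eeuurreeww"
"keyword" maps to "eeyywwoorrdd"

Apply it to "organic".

The pattern: double every character, then delete the first 2 characters.
On "organic" that produces "rrggaanniicc".

rrggaanniicc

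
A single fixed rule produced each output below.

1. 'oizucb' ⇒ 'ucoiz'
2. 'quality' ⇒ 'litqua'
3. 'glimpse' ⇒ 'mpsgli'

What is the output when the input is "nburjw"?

rjnbu

The transformation: delete the last character, then move the first 3 characters to the end (rotate left by 3).
Starting from "nburjw": after the first operation, "nburj"; after the second, "rjnbu".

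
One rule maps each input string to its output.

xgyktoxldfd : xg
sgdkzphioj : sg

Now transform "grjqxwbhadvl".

gr

Each output is the input with this applied: keep only the first 2 characters.
Applying that to "grjqxwbhadvl" gives "gr".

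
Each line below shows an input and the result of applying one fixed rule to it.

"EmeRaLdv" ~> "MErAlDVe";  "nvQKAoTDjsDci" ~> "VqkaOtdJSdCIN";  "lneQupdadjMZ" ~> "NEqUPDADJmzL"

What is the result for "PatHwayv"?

AThWAYVp

The rule is to move the first character to the end, then flip the case of every letter.
"PatHwayv" → "atHwayvP" → "AThWAYVp".
(Check on "EmeRaLdv": → "meRaLdvE" → "MErAlDVe" ✓)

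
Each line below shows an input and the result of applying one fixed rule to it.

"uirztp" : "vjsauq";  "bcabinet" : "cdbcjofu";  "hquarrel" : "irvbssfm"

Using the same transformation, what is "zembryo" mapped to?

afncszp

Looking at the pairs, the operation is to shift every letter 1 place forward in the alphabet (wrapping around).
For "zembryo" the result is "afncszp".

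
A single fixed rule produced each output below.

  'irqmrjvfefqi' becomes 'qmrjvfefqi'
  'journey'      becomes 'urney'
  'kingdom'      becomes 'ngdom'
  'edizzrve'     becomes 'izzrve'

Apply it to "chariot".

Each output is the input with this applied: delete the first 2 characters.
So "chariot" becomes "ariot".

ariot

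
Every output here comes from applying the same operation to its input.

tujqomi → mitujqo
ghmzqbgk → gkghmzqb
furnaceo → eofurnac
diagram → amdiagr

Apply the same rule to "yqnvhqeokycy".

Rule — move the last 2 characters to the front (rotate right by 2).
For "yqnvhqeokycy" the result is "cyyqnvhqeoky".

cyyqnvhqeoky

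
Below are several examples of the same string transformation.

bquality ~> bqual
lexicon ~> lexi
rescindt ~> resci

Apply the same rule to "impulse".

impu

What's happening: delete the last 3 characters.
For "impulse" the result is "impu".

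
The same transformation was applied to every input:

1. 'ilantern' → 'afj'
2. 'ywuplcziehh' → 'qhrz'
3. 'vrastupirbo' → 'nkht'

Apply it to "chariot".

ujl

The transformation: shift every letter 8 places backward in the alphabet (wrapping around), then keep one character in every 3, starting at position 1 (positions 1st, 4th, 7th, ...).
On "chariot": the first step gives "uzsjagl", and the second then gives "ujl".
(Check on "vrastupirbo": → "njsklmhajtg" → "nkht" ✓)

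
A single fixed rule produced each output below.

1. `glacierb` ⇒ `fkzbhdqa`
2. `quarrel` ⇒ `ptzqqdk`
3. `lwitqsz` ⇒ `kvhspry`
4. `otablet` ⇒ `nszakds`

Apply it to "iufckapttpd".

The rule is to shift every letter 1 place backward in the alphabet (wrapping around).
So "iufckapttpd" becomes "htebjzossoc".

htebjzossoc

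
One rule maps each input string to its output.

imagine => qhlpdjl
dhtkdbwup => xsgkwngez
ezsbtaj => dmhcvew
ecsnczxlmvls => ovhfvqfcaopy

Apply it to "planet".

The pattern: move the last 2 characters to the front (rotate right by 2), then shift every letter 3 places forward in the alphabet (wrapping around).
Applying both steps to "planet": "etplan", then "hwsodq".

hwsodq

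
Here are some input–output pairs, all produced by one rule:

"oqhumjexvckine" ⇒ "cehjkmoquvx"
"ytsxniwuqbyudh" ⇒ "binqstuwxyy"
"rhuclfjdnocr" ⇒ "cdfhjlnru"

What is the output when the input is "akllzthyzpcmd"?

ahkllptyzz

What's happening: delete the last 3 characters, then sort the characters into alphabetical order.
Starting from "akllzthyzpcmd": after the first operation, "akllzthyzp"; after the second, "ahkllptyzz".
(Check on "oqhumjexvckine": → "oqhumjexvck" → "cehjkmoquvx" ✓)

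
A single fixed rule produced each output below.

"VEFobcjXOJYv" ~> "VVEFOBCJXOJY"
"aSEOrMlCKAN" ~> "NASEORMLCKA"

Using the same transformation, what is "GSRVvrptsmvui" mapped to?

Rule — move the last character to the front, then convert every letter to uppercase.
For "GSRVvrptsmvui" the result is "IGSRVVRPTSMVU".
(Check on "VEFobcjXOJYv": → "vVEFobcjXOJY" → "VVEFOBCJXOJY" ✓)

IGSRVVRPTSMVU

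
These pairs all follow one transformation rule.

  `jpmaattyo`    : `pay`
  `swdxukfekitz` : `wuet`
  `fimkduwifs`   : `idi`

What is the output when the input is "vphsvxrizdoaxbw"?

The rule is to keep one character in every 3, starting at position 2 (positions 2nd, 5th, 8th, ...).
Doing the same to "vphsvxrizdoaxbw": "pviob".

pviob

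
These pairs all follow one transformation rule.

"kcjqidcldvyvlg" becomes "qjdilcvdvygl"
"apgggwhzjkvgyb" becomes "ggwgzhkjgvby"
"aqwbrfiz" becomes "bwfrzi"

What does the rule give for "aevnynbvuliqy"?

nvnyvbluqiy

The rule is to swap each adjacent pair of characters (1↔2, 3↔4, ...), then delete the first 2 characters.
Applying both steps to "aevnynbvuliqy": "eanvnyvbluqiy", then "nvnyvbluqiy".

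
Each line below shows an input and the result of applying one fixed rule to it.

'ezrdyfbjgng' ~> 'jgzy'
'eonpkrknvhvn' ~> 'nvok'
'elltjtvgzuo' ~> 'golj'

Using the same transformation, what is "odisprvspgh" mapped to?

Looking at the pairs, the operation is to keep one character in every 3, starting at position 2 (positions 2nd, 5th, 8th, ...), then move the last 2 characters to the front (rotate right by 2).
Working it through for "odisprvspgh": intermediate "dpsh", final "shdp".

shdp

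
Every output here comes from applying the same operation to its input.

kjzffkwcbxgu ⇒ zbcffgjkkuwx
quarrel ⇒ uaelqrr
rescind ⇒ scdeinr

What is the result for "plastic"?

The rule is to sort the characters into alphabetical order, then move the last character to the front.
Applying both steps to "plastic": "acilpst", then "tacilps".
(Check on "rescind": → "cdeinrs" → "scdeinr" ✓)

tacilps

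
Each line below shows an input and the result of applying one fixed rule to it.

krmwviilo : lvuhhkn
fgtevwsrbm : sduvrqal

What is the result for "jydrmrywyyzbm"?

cqlqxvxxyal

Rule — delete the first 2 characters, then shift every letter 1 place backward in the alphabet (wrapping around).
Applying both steps to "jydrmrywyyzbm": "drmrywyyzbm", then "cqlqxvxxyal".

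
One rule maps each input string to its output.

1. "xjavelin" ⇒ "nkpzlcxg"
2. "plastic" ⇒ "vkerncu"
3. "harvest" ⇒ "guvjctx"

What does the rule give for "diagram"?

The rule is to shift every letter 2 places forward in the alphabet (wrapping around), then move the last 3 characters to the front (rotate right by 3).
For "diagram" the result is "tcofkci".
(Check on "plastic": → "rncuvke" → "vkerncu" ✓)

tcofkci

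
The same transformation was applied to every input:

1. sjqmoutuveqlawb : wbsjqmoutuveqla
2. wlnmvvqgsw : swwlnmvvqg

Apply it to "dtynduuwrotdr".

drdtynduuwrot

Looking at the pairs, the operation is to move the last 2 characters to the front (rotate right by 2).
So "dtynduuwrotdr" becomes "drdtynduuwrot".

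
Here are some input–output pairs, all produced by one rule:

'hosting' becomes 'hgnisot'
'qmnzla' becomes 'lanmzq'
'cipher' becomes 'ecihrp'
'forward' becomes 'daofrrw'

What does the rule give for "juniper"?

The pattern: sort the characters into alphabetical order, then swap each adjacent pair of characters (1↔2, 3↔4, ...).
Doing the same to "juniper": "ienjrpu".
(Check on "qmnzla": → "almnqz" → "lanmzq" ✓)

ienjrpu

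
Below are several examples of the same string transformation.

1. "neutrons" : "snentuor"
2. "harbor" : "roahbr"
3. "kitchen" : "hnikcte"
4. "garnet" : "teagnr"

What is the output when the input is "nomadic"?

dconami

Looking at the pairs, the operation is to swap each adjacent pair of characters (1↔2, 3↔4, ...), then move the last 2 characters to the front (rotate right by 2).
For "nomadic", step one produces "onamidc"; step two turns that into "dconami".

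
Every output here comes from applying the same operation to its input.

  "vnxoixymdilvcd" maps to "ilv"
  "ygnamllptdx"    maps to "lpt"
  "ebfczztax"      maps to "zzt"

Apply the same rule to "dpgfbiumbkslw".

bks

Each output is the input with this applied: move the last 2 characters to the front (rotate right by 2), then keep only the last 3 characters.
Working it through for "dpgfbiumbkslw": intermediate "lwdpgfbiumbks", final "bks".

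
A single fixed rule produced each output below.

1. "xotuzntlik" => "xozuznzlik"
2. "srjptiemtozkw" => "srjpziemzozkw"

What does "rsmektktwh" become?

What's happening: replace every "t" with "z".
On "rsmektktwh" that produces "rsmekzkzwh".

rsmekzkzwh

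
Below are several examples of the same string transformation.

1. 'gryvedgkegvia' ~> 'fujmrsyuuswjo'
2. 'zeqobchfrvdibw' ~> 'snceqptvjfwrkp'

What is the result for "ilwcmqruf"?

The rule is to swap each adjacent pair of characters (1↔2, 3↔4, ...), then shift every letter 12 places backward in the alphabet (wrapping around).
Applying both steps to "ilwcmqruf": "licwqmurf", then "zwqkeaift".

zwqkeaift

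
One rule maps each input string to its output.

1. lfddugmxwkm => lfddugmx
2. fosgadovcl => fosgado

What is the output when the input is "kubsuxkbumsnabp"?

kubsuxkbumsn

In each case the input is transformed by: delete the last 3 characters.
On "kubsuxkbumsnabp" that produces "kubsuxkbumsn".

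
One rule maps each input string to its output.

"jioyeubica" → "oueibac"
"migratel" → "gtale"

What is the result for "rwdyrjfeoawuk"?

Looking at the pairs, the operation is to swap each adjacent pair of characters (1↔2, 3↔4, ...), then delete the first 3 characters.
Starting from "rwdyrjfeoawuk": after the first operation, "wrydjrefaouwk"; after the second, "djrefaouwk".

djrefaouwk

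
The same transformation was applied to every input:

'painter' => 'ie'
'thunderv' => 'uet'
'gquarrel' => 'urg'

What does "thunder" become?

The transformation: move the first character to the end, then keep one character in every 3, starting at position 2 (positions 2nd, 5th, 8th, ...).
Starting from "thunder": after the first operation, "hundert"; after the second, "ue".

ue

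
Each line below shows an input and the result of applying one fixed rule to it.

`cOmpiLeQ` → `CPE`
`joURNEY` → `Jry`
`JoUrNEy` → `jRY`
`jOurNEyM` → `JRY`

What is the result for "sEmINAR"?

What's happening: flip the case of every letter, then keep one character in every 3, starting at position 1 (positions 1st, 4th, 7th, ...).
Starting from "sEmINAR": after the first operation, "SeMinar"; after the second, "Sir".

Sir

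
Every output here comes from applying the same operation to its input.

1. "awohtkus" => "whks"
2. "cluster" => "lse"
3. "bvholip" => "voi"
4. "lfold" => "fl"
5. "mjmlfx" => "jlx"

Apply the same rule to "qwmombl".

wob

Looking at the pairs, the operation is to keep every other character starting from the second (positions 2nd, 4th, 6th, ...).
Applying that to "qwmombl" gives "wob".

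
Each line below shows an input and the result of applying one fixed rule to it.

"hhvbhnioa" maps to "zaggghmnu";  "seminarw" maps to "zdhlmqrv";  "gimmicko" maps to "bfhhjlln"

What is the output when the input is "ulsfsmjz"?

eiklrrty

In each case the input is transformed by: sort the characters into alphabetical order, then shift every letter 1 place backward in the alphabet (wrapping around).
On "ulsfsmjz": the first step gives "fjlmssuz", and the second then gives "eiklrrty".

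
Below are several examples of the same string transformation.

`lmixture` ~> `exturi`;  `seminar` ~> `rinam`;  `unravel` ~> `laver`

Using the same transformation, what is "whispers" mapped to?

In each case the input is transformed by: delete the first 2 characters, then swap the first and last characters.
"whispers" → "ispers" → "ssperi".

ssperi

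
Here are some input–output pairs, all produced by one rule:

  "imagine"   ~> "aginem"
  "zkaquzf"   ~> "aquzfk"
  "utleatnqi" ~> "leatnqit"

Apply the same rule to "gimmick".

mmicki

The pattern: delete the first character, then move the first character to the end.
For "gimmick", step one produces "immick"; step two turns that into "mmicki".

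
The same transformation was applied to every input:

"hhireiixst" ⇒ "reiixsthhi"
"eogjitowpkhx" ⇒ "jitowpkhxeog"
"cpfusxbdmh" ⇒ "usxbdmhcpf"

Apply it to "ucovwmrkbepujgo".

What's happening: move the first 3 characters to the end (rotate left by 3).
On "ucovwmrkbepujgo" that produces "vwmrkbepujgouco".

vwmrkbepujgouco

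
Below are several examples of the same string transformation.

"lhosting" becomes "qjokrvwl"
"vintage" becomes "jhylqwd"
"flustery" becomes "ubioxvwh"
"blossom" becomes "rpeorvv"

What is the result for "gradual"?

The transformation: shift every letter 3 places forward in the alphabet (wrapping around), then move the last 2 characters to the front (rotate right by 2).
On "gradual": the first step gives "judgxdo", and the second then gives "dojudgx".

dojudgx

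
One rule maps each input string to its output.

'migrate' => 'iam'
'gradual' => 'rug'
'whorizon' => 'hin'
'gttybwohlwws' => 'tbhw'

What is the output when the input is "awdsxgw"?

The rule is to move the first character to the end, then keep one character in every 3, starting at position 1 (positions 1st, 4th, 7th, ...).
On "awdsxgw" that produces "wxa".

wxa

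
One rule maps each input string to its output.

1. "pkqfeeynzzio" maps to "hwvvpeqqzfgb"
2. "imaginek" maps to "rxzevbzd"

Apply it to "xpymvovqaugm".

pdmfmhrlxdog

The pattern: move the first 2 characters to the end (rotate left by 2), then shift every letter 9 places backward in the alphabet (wrapping around).
Starting from "xpymvovqaugm": after the first operation, "ymvovqaugmxp"; after the second, "pdmfmhrlxdog".
(Check on "imaginek": → "aginekim" → "rxzevbzd" ✓)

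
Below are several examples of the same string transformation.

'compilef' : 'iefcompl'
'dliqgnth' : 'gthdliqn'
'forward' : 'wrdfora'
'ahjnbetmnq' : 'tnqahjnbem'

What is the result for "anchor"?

Each output is the input with this applied: move the last 3 characters to the front (rotate right by 3), then swap the first and last characters.
Starting from "anchor": after the first operation, "horanc"; after the second, "coranh".

coranh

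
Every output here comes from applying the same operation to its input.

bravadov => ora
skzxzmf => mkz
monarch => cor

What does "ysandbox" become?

In each case the input is transformed by: move the last 2 characters to the front (rotate right by 2), then keep one character in every 3, starting at position 1 (positions 1st, 4th, 7th, ...).
Starting from "ysandbox": after the first operation, "oxysandb"; after the second, "osd".

osd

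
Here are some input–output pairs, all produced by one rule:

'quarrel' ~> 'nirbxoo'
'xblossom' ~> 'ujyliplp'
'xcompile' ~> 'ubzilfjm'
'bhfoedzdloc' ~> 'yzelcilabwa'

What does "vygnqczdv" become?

ssvadwkzn

Looking at the pairs, the operation is to shift every letter 3 places backward in the alphabet (wrapping around), then take characters alternately from the front and the back (1st, last, 2nd, 2nd-last, ...).
On "vygnqczdv" that produces "ssvadwkzn".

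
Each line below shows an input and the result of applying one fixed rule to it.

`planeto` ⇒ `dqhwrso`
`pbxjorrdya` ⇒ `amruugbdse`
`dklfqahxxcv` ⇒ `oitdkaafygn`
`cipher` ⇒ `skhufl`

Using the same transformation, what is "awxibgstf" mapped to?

Each output is the input with this applied: shift every letter 3 places forward in the alphabet (wrapping around), then move the first 2 characters to the end (rotate left by 2).
Working it through for "awxibgstf": intermediate "dzalejvwi", final "alejvwidz".
(Check on "dklfqahxxcv": → "gnoitdkaafy" → "oitdkaafygn" ✓)

alejvwidz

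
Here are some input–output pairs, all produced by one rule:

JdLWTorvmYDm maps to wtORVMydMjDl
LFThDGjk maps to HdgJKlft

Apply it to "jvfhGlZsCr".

HgLzScRJVF

Each output is the input with this applied: move the first 3 characters to the end (rotate left by 3), then flip the case of every letter.
For "jvfhGlZsCr", step one produces "hGlZsCrjvf"; step two turns that into "HgLzScRJVF".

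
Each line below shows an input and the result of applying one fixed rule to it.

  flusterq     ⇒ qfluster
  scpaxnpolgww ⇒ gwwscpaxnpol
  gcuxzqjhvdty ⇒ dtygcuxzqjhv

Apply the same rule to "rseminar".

rrsemina

What's happening: swap the front and back halves of the string, then move the first 3 characters to the end (rotate left by 3).
Starting from "rseminar": after the first operation, "inarrsem"; after the second, "rrsemina".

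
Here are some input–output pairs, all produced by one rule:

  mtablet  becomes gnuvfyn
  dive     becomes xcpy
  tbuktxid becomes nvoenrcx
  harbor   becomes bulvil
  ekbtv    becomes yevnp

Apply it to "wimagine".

qcguachy

Rule — shift every letter 6 places backward in the alphabet (wrapping around).
So "wimagine" becomes "qcguachy".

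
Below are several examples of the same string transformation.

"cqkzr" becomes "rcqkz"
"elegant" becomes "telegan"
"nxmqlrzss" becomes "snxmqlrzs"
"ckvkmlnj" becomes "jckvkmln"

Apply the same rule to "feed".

dfee

Looking at the pairs, the operation is to move the last character to the front.
"feed" → "dfee".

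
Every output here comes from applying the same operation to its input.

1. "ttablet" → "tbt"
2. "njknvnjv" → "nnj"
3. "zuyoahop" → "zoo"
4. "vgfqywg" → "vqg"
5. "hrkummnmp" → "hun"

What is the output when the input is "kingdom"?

kgm

What's happening: keep one character in every 3, starting at position 1 (positions 1st, 4th, 7th, ...).
So "kingdom" becomes "kgm".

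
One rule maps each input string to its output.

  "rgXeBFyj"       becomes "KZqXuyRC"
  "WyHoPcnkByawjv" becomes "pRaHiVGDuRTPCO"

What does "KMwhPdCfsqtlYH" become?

The pattern: shift every letter 7 places backward in the alphabet (wrapping around), then flip the case of every letter.
"KMwhPdCfsqtlYH" → "DFpaIwVyljmeRA" → "dfPAiWvYLJMEra".

dfPAiWvYLJMEra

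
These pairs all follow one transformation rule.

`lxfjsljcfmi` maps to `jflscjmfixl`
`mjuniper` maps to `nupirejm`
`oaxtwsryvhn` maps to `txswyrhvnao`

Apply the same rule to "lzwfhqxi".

What's happening: swap each adjacent pair of characters (1↔2, 3↔4, ...), then move the first 2 characters to the end (rotate left by 2).
On "lzwfhqxi" that produces "fwqhixzl".
(Check on "oaxtwsryvhn": → "aotxswyrhvn" → "txswyrhvnao" ✓)

fwqhixzl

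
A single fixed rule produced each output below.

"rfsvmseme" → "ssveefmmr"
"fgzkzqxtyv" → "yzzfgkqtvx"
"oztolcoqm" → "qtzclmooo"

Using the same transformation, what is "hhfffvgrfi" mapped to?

irvffffghh

The rule is to sort the characters into alphabetical order, then move the last 3 characters to the front (rotate right by 3).
Working it through for "hhfffvgrfi": intermediate "ffffghhirv", final "irvffffghh".
(Check on "fgzkzqxtyv": → "fgkqtvxyzz" → "yzzfgkqtvx" ✓)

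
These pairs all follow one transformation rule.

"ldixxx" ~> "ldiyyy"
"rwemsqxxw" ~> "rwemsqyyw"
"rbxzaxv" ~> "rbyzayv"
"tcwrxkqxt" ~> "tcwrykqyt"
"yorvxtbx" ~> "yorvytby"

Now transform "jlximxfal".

jlyimyfal

What's happening: replace every "x" with "y".
Doing the same to "jlximxfal": "jlyimyfal".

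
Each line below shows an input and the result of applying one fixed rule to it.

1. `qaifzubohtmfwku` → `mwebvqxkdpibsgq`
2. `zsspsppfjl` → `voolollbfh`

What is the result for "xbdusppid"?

txzqollez

The pattern: shift every letter 4 places backward in the alphabet (wrapping around).
For "xbdusppid" the result is "txzqollez".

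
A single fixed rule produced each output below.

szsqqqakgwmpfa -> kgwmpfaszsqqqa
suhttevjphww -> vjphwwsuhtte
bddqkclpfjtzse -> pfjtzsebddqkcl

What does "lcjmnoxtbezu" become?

xtbezulcjmno

Each output is the input with this applied: swap the front and back halves of the string.
On "lcjmnoxtbezu" that produces "xtbezulcjmno".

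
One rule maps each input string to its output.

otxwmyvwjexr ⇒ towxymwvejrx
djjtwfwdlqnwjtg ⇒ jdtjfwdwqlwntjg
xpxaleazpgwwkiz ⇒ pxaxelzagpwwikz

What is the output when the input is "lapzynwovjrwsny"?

alzpnyowjvwrnsy

Looking at the pairs, the operation is to swap each adjacent pair of characters (1↔2, 3↔4, ...).
Doing the same to "lapzynwovjrwsny": "alzpnyowjvwrnsy".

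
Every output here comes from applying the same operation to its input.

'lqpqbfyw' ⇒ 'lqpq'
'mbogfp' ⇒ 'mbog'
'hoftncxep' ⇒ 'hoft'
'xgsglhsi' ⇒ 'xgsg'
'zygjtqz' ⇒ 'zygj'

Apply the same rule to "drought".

drou

In each case the input is transformed by: keep only the first 4 characters.
"drought" → "drou".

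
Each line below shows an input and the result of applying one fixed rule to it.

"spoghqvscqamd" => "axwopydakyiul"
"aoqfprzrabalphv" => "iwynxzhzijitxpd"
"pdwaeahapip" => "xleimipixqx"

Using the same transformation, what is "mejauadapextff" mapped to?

The rule is to shift every letter 8 places forward in the alphabet (wrapping around).
For "mejauadapextff" the result is "umricilixmfbnn".

umricilixmfbnn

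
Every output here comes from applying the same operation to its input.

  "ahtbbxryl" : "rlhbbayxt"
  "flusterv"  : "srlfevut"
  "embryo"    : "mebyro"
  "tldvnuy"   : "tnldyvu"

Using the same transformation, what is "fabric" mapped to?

cbarif

Rule — sort the characters into reverse alphabetical order, then move the first 3 characters to the end (rotate left by 3).
On "fabric": the first step gives "rifcba", and the second then gives "cbarif".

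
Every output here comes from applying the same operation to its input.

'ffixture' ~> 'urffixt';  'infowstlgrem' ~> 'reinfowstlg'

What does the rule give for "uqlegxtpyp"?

Looking at the pairs, the operation is to delete the last character, then move the last 2 characters to the front (rotate right by 2).
Starting from "uqlegxtpyp": after the first operation, "uqlegxtpy"; after the second, "pyuqlegxt".

pyuqlegxt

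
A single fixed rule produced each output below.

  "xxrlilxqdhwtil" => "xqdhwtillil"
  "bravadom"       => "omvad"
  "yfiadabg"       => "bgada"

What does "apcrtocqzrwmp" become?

What's happening: delete the first 3 characters, then move the first 3 characters to the end (rotate left by 3).
On "apcrtocqzrwmp": the first step gives "rtocqzrwmp", and the second then gives "cqzrwmprto".
(Check on "xxrlilxqdhwtil": → "lilxqdhwtil" → "xqdhwtillil" ✓)

cqzrwmprto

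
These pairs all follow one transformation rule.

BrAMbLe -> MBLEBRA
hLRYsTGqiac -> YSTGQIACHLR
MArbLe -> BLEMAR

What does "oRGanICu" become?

The pattern: move the first 3 characters to the end (rotate left by 3), then convert every letter to uppercase.
Working it through for "oRGanICu": intermediate "anICuoRG", final "ANICUORG".
(Check on "MArbLe": → "bLeMAr" → "BLEMAR" ✓)

ANICUORG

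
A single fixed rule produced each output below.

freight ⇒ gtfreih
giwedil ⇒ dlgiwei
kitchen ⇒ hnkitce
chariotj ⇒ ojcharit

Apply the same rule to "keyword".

Each output is the input with this applied: move the last 2 characters to the front (rotate right by 2), then swap the first and last characters.
Working it through for "keyword": intermediate "rdkeywo", final "odkeywr".

odkeywr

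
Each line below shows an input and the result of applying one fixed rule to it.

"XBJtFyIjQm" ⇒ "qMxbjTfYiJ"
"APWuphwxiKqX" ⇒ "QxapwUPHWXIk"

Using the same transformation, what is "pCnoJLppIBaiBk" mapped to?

The pattern: flip the case of every letter, then move the last 2 characters to the front (rotate right by 2).
Applying both steps to "pCnoJLppIBaiBk": "PcNOjlPPibAIbK", then "bKPcNOjlPPibAI".

bKPcNOjlPPibAI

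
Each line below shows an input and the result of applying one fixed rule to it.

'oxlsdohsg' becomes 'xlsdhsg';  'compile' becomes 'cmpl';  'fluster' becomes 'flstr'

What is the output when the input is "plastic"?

The pattern: remove every vowel.
For "plastic" the result is "plstc".

plstc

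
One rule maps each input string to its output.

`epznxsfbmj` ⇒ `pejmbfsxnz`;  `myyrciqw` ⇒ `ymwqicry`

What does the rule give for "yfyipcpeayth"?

What's happening: reverse the string, then move the last 2 characters to the front (rotate right by 2).
On "yfyipcpeayth": the first step gives "htyaepcpiyfy", and the second then gives "fyhtyaepcpiy".

fyhtyaepcpiy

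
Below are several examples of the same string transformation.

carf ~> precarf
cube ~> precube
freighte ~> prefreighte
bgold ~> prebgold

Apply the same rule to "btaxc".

Rule — prepend "pre".
On "btaxc" that produces "prebtaxc".

prebtaxc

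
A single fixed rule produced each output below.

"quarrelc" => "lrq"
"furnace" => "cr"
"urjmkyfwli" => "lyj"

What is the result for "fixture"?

rx

What's happening: reverse the string, then keep one character in every 3, starting at position 2 (positions 2nd, 5th, 8th, ...).
"fixture" → "erutxif" → "rx".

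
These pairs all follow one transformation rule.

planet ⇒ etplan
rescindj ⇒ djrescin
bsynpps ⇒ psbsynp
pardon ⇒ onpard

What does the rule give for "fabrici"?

cifabri

The rule is to move the last 2 characters to the front (rotate right by 2).
Doing the same to "fabrici": "cifabri".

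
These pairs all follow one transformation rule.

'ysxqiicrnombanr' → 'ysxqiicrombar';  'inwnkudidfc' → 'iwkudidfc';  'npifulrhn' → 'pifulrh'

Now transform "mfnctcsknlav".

mfctcsklav

In each case the input is transformed by: remove every "n".
Doing the same to "mfnctcsknlav": "mfctcsklav".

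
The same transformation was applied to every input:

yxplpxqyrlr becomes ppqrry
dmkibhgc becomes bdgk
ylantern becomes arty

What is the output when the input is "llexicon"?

eilo

The rule is to keep every other character starting from the first (positions 1st, 3rd, 5th, ...), then sort the characters into alphabetical order.
For "llexicon", step one produces "leio"; step two turns that into "eilo".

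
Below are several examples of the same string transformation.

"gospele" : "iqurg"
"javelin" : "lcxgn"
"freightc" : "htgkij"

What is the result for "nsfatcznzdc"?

puhcvebpb

Each output is the input with this applied: delete the last 2 characters, then shift every letter 2 places forward in the alphabet (wrapping around).
On "nsfatcznzdc" that produces "puhcvebpb".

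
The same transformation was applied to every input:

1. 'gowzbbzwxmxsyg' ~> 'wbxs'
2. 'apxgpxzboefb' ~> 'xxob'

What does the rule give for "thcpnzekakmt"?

czat

Rule — keep one character in every 3, starting at position 3 (positions 3rd, 6th, 9th, ...).
On "thcpnzekakmt" that produces "czat".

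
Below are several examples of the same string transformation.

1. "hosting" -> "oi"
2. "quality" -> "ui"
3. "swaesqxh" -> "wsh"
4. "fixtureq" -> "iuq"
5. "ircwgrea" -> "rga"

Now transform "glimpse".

The pattern: keep one character in every 3, starting at position 2 (positions 2nd, 5th, 8th, ...).
So "glimpse" becomes "lp".

lp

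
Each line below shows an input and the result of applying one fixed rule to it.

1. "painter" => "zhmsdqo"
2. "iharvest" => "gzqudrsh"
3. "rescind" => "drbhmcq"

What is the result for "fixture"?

hwstqde

What's happening: shift every letter 1 place backward in the alphabet (wrapping around), then move the first character to the end.
Working it through for "fixture": intermediate "ehwstqd", final "hwstqde".
(Check on "iharvest": → "hgzqudrs" → "gzqudrsh" ✓)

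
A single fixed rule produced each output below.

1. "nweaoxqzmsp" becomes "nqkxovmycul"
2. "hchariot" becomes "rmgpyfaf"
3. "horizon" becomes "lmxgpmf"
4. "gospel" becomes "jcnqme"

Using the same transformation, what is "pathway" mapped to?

wyufryn

The pattern: shift every letter 2 places backward in the alphabet (wrapping around), then reverse the string.
"pathway" → "nyrfuyw" → "wyufryn".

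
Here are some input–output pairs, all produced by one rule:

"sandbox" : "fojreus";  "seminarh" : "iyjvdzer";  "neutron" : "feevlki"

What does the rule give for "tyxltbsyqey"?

vpkpocksjph

Rule — shift every letter 9 places backward in the alphabet (wrapping around), then move the last 2 characters to the front (rotate right by 2).
Starting from "tyxltbsyqey": after the first operation, "kpocksjphvp"; after the second, "vpkpocksjph".
(Check on "neutron": → "evlkife" → "feevlki" ✓)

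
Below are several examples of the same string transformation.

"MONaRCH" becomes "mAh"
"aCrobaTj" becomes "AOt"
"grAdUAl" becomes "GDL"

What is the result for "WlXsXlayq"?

The transformation: flip the case of every letter, then keep one character in every 3, starting at position 1 (positions 1st, 4th, 7th, ...).
Starting from "WlXsXlayq": after the first operation, "wLxSxLAYQ"; after the second, "wSA".

wSA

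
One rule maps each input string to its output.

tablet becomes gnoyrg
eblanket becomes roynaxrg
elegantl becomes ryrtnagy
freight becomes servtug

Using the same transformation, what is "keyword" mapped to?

The transformation: shift every letter 13 places forward in the alphabet (wrapping around) — i.e. ROT13.
On "keyword" that produces "xrljbeq".

xrljbeq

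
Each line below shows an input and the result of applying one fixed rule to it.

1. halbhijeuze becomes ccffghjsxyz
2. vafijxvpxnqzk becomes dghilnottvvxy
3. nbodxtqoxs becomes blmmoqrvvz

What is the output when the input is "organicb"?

aeglmpyz

The pattern: shift every letter 2 places backward in the alphabet (wrapping around), then sort the characters into alphabetical order.
For "organicb" the result is "aeglmpyz".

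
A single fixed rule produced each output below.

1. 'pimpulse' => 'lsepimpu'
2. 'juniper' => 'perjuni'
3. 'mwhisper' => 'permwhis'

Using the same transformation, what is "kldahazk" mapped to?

azkkldah

In each case the input is transformed by: move the last 3 characters to the front (rotate right by 3).
Applying that to "kldahazk" gives "azkkldah".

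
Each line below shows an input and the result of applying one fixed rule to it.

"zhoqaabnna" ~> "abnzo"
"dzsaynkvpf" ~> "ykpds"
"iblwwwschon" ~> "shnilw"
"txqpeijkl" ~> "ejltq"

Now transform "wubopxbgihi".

biiwbp

The transformation: keep every other character starting from the first (positions 1st, 3rd, 5th, ...), then move the last 3 characters to the front (rotate right by 3).
On "wubopxbgihi" that produces "biiwbp".
(Check on "dzsaynkvpf": → "dsykp" → "ykpds" ✓)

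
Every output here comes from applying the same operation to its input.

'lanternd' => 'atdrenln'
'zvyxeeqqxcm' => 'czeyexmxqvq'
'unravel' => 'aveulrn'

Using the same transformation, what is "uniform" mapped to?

Looking at the pairs, the operation is to sort the characters into alphabetical order, then take characters alternately from the front and the back (1st, last, 2nd, 2nd-last, ...).
Working it through for "uniform": intermediate "fimnoru", final "fuirmon".

fuirmon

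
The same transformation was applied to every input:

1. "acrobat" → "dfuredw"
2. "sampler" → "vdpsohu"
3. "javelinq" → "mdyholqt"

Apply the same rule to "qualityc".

Rule — shift every letter 3 places forward in the alphabet (wrapping around).
Doing the same to "qualityc": "txdolwbf".

txdolwbf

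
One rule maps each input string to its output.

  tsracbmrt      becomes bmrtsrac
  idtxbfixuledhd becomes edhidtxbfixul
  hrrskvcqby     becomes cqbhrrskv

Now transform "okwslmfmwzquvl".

In each case the input is transformed by: delete the last character, then move the last 3 characters to the front (rotate right by 3).
"okwslmfmwzquvl" → "okwslmfmwzquv" → "quvokwslmfmwz".

quvokwslmfmwz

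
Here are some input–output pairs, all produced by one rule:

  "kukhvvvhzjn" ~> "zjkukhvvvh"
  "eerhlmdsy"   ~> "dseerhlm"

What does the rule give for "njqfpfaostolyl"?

Each output is the input with this applied: delete the last character, then move the last 2 characters to the front (rotate right by 2).
Working it through for "njqfpfaostolyl": intermediate "njqfpfaostoly", final "lynjqfpfaosto".

lynjqfpfaosto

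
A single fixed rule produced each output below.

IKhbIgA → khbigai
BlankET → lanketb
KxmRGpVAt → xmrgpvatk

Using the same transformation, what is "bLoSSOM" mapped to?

In each case the input is transformed by: move the first character to the end, then convert every letter to lowercase.
On "bLoSSOM": the first step gives "LoSSOMb", and the second then gives "lossomb".

lossomb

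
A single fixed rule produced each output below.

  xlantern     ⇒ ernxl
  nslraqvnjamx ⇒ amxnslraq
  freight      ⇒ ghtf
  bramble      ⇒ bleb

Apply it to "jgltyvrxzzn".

Each output is the input with this applied: move the last 3 characters to the front (rotate right by 3), then delete the last 3 characters.
Applying both steps to "jgltyvrxzzn": "zznjgltyvrx", then "zznjglty".

zznjglty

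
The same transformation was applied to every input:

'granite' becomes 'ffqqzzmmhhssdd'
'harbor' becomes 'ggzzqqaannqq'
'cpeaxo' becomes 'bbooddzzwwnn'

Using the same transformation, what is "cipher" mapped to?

bbhhooggddqq

Each output is the input with this applied: double every character, then shift every letter 1 place backward in the alphabet (wrapping around).
Working it through for "cipher": intermediate "cciipphheerr", final "bbhhooggddqq".
(Check on "harbor": → "hhaarrbboorr" → "ggzzqqaannqq" ✓)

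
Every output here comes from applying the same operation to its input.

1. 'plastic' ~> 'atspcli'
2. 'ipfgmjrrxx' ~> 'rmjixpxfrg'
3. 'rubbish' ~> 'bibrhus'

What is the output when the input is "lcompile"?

Rule — take characters alternately from the front and the back (1st, last, 2nd, 2nd-last, ...), then move the last 3 characters to the front (rotate right by 3).
"lcompile" → "lecloimp" → "impleclo".

impleclo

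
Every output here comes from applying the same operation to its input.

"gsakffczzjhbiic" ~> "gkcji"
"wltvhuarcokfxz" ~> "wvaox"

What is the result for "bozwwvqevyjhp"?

Looking at the pairs, the operation is to keep one character in every 3, starting at position 1 (positions 1st, 4th, 7th, ...).
"bozwwvqevyjhp" → "bwqyp".

bwqyp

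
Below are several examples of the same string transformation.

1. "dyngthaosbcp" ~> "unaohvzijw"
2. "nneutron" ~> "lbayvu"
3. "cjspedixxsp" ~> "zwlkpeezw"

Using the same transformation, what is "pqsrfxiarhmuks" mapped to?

Each output is the input with this applied: delete the first 2 characters, then shift every letter 7 places forward in the alphabet (wrapping around).
Working it through for "pqsrfxiarhmuks": intermediate "srfxiarhmuks", final "zymephyotbrz".

zymephyotbrz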